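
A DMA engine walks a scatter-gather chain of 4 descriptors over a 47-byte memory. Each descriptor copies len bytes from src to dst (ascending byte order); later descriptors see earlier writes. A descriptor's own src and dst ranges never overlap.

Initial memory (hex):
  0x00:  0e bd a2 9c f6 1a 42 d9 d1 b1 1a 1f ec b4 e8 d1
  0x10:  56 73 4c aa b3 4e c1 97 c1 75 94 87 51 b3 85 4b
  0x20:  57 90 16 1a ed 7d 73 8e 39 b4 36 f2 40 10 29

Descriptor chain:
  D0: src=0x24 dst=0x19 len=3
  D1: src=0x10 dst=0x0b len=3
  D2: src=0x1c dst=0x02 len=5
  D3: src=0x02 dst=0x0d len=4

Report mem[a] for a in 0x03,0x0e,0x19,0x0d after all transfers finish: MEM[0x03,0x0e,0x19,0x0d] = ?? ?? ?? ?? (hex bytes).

MEM[0x03,0x0e,0x19,0x0d] = b3 b3 ed 51

D0: mem[0x19..0x1b] <- [ed 7d 73]
D1: mem[0x0b..0x0d] <- [56 73 4c]
D2: mem[0x02..0x06] <- [51 b3 85 4b 57]
D3: mem[0x0d..0x10] <- [51 b3 85 4b]
query mem[0x03]=0xb3, mem[0x0e]=0xb3, mem[0x19]=0xed, mem[0x0d]=0x51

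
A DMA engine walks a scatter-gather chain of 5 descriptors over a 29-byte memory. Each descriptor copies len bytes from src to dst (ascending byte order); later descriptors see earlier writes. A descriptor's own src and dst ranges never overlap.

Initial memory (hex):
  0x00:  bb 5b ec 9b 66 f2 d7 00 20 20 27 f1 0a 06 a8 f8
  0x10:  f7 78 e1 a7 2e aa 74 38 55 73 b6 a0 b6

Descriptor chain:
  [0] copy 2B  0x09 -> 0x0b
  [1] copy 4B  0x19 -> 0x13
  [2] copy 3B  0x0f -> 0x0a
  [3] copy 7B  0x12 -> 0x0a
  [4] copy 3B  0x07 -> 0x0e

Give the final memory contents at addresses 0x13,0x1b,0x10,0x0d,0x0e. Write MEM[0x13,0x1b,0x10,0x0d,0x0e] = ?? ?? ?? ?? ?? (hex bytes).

MEM[0x13,0x1b,0x10,0x0d,0x0e] = 73 a0 20 a0 00

D0: mem[0x0b..0x0c] <- [20 27]
D1: mem[0x13..0x16] <- [73 b6 a0 b6]
D2: mem[0x0a..0x0c] <- [f8 f7 78]
D3: mem[0x0a..0x10] <- [e1 73 b6 a0 b6 38 55]
D4: mem[0x0e..0x10] <- [00 20 20]
query mem[0x13]=0x73, mem[0x1b]=0xa0, mem[0x10]=0x20, mem[0x0d]=0xa0, mem[0x0e]=0x00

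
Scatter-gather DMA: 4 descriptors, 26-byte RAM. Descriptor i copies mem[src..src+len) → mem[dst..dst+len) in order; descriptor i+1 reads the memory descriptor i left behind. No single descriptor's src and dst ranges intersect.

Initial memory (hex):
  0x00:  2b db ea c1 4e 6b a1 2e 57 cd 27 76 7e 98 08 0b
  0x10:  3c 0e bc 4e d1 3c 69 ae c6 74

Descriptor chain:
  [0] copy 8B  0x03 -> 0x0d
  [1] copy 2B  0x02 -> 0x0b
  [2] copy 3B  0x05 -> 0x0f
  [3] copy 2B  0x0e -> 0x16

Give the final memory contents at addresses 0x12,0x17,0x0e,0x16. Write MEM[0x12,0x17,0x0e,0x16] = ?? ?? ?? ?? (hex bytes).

MEM[0x12,0x17,0x0e,0x16] = 57 6b 4e 4e

  after D0: wrote 8B at 0x0d = c14e6ba12e57cd27
  after D1: wrote 2B at 0x0b = eac1
  after D2: wrote 3B at 0x0f = 6ba12e
  after D3: wrote 2B at 0x16 = 4e6b
query mem[0x12]=0x57, mem[0x17]=0x6b, mem[0x0e]=0x4e, mem[0x16]=0x4e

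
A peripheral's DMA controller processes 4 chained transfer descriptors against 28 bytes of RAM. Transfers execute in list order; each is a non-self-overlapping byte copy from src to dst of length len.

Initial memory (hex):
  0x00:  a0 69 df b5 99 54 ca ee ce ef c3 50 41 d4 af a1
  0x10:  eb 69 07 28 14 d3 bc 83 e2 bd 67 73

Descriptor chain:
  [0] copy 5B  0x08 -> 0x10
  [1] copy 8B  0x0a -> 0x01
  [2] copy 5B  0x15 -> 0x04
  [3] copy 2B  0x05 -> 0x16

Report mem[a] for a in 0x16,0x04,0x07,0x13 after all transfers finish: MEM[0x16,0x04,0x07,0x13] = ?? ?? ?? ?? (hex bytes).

D0: mem[0x10..0x14] <- [ce ef c3 50 41]
D1: mem[0x01..0x08] <- [c3 50 41 d4 af a1 ce ef]
D2: mem[0x04..0x08] <- [d3 bc 83 e2 bd]
D3: mem[0x16..0x17] <- [bc 83]
query mem[0x16]=0xbc, mem[0x04]=0xd3, mem[0x07]=0xe2, mem[0x13]=0x50

MEM[0x16,0x04,0x07,0x13] = bc d3 e2 50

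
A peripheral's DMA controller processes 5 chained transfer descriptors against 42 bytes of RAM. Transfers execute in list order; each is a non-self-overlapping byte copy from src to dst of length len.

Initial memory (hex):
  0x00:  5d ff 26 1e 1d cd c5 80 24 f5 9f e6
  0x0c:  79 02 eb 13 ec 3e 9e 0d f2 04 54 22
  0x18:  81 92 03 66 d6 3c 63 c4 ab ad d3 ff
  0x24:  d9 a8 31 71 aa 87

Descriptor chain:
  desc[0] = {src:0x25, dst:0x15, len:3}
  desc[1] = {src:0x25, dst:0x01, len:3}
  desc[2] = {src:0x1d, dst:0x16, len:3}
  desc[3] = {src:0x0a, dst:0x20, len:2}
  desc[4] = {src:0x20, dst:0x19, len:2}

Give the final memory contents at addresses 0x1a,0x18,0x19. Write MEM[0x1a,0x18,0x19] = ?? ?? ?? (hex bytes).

#0 dst[0x15+3] := {0xa8,0x31,0x71}
#1 dst[0x01+3] := {0xa8,0x31,0x71}
#2 dst[0x16+3] := {0x3c,0x63,0xc4}
#3 dst[0x20+2] := {0x9f,0xe6}
#4 dst[0x19+2] := {0x9f,0xe6}
query mem[0x1a]=0xe6, mem[0x18]=0xc4, mem[0x19]=0x9f

MEM[0x1a,0x18,0x19] = e6 c4 9f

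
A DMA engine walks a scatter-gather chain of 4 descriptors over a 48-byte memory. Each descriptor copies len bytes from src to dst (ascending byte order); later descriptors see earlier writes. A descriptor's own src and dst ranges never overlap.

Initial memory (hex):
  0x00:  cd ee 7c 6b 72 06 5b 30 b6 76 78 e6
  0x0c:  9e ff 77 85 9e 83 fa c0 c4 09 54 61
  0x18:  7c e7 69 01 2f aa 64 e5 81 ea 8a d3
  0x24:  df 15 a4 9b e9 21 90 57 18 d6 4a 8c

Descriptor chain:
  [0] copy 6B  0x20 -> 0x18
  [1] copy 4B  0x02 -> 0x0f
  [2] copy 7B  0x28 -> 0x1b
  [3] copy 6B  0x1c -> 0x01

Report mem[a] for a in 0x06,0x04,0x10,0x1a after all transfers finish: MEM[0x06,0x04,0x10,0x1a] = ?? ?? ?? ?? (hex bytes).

#0 dst[0x18+6] := {0x81,0xea,0x8a,0xd3,0xdf,0x15}
#1 dst[0x0f+4] := {0x7c,0x6b,0x72,0x06}
#2 dst[0x1b+7] := {0xe9,0x21,0x90,0x57,0x18,0xd6,0x4a}
#3 dst[0x01+6] := {0x21,0x90,0x57,0x18,0xd6,0x4a}
query mem[0x06]=0x4a, mem[0x04]=0x18, mem[0x10]=0x6b, mem[0x1a]=0x8a

MEM[0x06,0x04,0x10,0x1a] = 4a 18 6b 8a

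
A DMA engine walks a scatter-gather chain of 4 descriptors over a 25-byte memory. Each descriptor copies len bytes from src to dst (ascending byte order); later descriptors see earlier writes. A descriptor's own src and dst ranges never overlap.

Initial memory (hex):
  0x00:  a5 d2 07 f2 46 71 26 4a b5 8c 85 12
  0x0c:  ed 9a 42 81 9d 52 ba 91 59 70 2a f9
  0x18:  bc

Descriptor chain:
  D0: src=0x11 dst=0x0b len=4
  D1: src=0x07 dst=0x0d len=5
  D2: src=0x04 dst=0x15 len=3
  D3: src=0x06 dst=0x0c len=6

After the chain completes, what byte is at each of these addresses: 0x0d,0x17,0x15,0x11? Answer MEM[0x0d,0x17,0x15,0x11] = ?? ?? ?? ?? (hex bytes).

[0] 0x11->0x0b len=4 : 52 ba 91 59
[1] 0x07->0x0d len=5 : 4a b5 8c 85 52
[2] 0x04->0x15 len=3 : 46 71 26
[3] 0x06->0x0c len=6 : 26 4a b5 8c 85 52
query mem[0x0d]=0x4a, mem[0x17]=0x26, mem[0x15]=0x46, mem[0x11]=0x52

MEM[0x0d,0x17,0x15,0x11] = 4a 26 46 52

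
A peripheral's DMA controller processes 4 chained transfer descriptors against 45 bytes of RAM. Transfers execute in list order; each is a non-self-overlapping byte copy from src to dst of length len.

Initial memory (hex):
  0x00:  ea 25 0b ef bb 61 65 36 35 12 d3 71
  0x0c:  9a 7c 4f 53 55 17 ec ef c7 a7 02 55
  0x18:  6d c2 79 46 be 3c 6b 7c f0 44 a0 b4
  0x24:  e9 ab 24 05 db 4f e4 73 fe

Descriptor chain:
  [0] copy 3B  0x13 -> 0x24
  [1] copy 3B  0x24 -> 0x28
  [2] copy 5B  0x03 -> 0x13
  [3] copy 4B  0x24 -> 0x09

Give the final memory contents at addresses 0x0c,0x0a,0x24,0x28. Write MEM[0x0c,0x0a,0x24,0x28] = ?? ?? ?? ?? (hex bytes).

[0] 0x13->0x24 len=3 : ef c7 a7
[1] 0x24->0x28 len=3 : ef c7 a7
[2] 0x03->0x13 len=5 : ef bb 61 65 36
[3] 0x24->0x09 len=4 : ef c7 a7 05
query mem[0x0c]=0x05, mem[0x0a]=0xc7, mem[0x24]=0xef, mem[0x28]=0xef

MEM[0x0c,0x0a,0x24,0x28] = 05 c7 ef ef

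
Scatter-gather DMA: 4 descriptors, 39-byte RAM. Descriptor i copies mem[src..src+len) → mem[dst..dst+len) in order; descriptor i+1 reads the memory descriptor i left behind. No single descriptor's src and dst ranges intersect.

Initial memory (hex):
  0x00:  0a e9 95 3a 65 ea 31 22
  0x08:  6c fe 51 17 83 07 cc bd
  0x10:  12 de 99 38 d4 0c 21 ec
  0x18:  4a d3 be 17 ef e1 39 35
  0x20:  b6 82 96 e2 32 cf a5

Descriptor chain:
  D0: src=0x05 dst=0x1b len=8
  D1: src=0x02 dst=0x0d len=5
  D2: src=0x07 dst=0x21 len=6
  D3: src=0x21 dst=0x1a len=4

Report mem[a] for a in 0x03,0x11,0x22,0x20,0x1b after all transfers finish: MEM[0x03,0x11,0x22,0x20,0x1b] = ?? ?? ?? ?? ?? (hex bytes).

D0: mem[0x1b..0x22] <- [ea 31 22 6c fe 51 17 83]
D1: mem[0x0d..0x11] <- [95 3a 65 ea 31]
D2: mem[0x21..0x26] <- [22 6c fe 51 17 83]
D3: mem[0x1a..0x1d] <- [22 6c fe 51]
query mem[0x03]=0x3a, mem[0x11]=0x31, mem[0x22]=0x6c, mem[0x20]=0x51, mem[0x1b]=0x6c

MEM[0x03,0x11,0x22,0x20,0x1b] = 3a 31 6c 51 6c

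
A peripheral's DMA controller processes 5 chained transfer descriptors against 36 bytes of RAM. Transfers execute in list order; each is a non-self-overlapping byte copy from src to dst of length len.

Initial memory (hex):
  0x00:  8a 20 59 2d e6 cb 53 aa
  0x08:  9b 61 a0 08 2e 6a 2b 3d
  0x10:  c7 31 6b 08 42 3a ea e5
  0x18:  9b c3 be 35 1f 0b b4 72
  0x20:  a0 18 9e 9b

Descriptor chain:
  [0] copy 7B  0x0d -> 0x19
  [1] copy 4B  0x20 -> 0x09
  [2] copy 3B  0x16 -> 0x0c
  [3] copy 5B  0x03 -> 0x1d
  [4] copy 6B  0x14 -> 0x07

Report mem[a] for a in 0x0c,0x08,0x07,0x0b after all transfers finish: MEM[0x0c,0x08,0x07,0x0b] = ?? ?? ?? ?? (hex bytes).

  after D0: wrote 7B at 0x19 = 6a2b3dc7316b08
  after D1: wrote 4B at 0x09 = a0189e9b
  after D2: wrote 3B at 0x0c = eae59b
  after D3: wrote 5B at 0x1d = 2de6cb53aa
  after D4: wrote 6B at 0x07 = 423aeae59b6a
query mem[0x0c]=0x6a, mem[0x08]=0x3a, mem[0x07]=0x42, mem[0x0b]=0x9b

MEM[0x0c,0x08,0x07,0x0b] = 6a 3a 42 9b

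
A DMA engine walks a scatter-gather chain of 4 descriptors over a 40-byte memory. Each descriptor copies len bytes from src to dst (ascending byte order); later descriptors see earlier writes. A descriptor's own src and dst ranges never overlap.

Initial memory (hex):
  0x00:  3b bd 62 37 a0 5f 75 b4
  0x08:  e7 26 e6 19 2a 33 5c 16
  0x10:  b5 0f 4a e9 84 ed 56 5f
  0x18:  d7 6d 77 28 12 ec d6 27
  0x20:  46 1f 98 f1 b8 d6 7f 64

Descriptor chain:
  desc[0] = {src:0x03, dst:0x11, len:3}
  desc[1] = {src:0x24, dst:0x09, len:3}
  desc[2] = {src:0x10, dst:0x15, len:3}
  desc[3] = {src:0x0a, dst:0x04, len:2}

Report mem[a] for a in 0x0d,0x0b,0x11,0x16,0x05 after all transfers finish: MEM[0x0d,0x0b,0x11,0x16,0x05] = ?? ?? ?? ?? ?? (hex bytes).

  after D0: wrote 3B at 0x11 = 37a05f
  after D1: wrote 3B at 0x09 = b8d67f
  after D2: wrote 3B at 0x15 = b537a0
  after D3: wrote 2B at 0x04 = d67f
query mem[0x0d]=0x33, mem[0x0b]=0x7f, mem[0x11]=0x37, mem[0x16]=0x37, mem[0x05]=0x7f

MEM[0x0d,0x0b,0x11,0x16,0x05] = 33 7f 37 37 7f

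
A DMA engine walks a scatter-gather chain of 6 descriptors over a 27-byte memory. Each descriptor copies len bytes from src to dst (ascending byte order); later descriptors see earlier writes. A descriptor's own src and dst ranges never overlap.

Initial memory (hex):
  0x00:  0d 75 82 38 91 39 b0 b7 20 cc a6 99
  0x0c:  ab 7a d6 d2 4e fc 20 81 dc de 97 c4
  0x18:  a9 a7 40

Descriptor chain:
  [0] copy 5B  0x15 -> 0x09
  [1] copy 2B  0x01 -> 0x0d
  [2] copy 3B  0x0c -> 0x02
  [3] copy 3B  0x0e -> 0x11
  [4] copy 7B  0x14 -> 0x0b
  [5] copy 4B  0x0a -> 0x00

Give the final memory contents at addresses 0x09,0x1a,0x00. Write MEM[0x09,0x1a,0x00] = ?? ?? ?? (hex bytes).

D0: mem[0x09..0x0d] <- [de 97 c4 a9 a7]
D1: mem[0x0d..0x0e] <- [75 82]
D2: mem[0x02..0x04] <- [a9 75 82]
D3: mem[0x11..0x13] <- [82 d2 4e]
D4: mem[0x0b..0x11] <- [dc de 97 c4 a9 a7 40]
D5: mem[0x00..0x03] <- [97 dc de 97]
query mem[0x09]=0xde, mem[0x1a]=0x40, mem[0x00]=0x97

MEM[0x09,0x1a,0x00] = de 40 97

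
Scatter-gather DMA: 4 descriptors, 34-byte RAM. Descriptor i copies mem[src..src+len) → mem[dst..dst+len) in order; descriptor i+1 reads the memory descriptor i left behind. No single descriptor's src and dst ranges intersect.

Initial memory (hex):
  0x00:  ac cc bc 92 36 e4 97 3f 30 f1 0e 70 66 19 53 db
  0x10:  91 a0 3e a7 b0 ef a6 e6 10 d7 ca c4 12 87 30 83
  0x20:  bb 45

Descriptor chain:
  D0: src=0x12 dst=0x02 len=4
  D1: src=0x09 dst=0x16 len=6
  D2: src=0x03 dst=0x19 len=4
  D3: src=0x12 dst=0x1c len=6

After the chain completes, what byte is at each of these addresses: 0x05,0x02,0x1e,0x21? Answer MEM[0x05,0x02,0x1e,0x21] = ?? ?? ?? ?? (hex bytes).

MEM[0x05,0x02,0x1e,0x21] = ef 3e b0 0e

  after D0: wrote 4B at 0x02 = 3ea7b0ef
  after D1: wrote 6B at 0x16 = f10e70661953
  after D2: wrote 4B at 0x19 = a7b0ef97
  after D3: wrote 6B at 0x1c = 3ea7b0eff10e
query mem[0x05]=0xef, mem[0x02]=0x3e, mem[0x1e]=0xb0, mem[0x21]=0x0e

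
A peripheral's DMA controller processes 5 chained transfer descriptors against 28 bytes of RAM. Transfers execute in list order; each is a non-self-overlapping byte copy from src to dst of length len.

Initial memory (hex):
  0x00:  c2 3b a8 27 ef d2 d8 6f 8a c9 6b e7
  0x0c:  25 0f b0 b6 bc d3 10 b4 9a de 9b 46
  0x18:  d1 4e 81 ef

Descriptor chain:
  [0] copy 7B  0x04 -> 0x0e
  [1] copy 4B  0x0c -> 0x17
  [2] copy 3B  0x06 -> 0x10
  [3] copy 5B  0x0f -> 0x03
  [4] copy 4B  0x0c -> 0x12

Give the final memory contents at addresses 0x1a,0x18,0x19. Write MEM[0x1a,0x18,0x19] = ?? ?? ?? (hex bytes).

MEM[0x1a,0x18,0x19] = d2 0f ef

[0] 0x04->0x0e len=7 : ef d2 d8 6f 8a c9 6b
[1] 0x0c->0x17 len=4 : 25 0f ef d2
[2] 0x06->0x10 len=3 : d8 6f 8a
[3] 0x0f->0x03 len=5 : d2 d8 6f 8a c9
[4] 0x0c->0x12 len=4 : 25 0f ef d2
query mem[0x1a]=0xd2, mem[0x18]=0x0f, mem[0x19]=0xef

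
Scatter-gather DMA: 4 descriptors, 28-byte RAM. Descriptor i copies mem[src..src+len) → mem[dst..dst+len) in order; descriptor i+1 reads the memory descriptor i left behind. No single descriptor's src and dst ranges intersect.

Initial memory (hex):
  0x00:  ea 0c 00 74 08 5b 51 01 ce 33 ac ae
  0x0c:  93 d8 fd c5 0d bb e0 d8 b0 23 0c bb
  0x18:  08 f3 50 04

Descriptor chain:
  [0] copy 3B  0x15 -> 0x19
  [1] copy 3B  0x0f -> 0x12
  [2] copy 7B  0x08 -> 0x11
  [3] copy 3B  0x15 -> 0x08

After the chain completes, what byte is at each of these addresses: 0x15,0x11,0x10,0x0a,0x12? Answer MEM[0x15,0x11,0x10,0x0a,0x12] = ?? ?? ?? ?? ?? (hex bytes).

MEM[0x15,0x11,0x10,0x0a,0x12] = 93 ce 0d fd 33

  after D0: wrote 3B at 0x19 = 230cbb
  after D1: wrote 3B at 0x12 = c50dbb
  after D2: wrote 7B at 0x11 = ce33acae93d8fd
  after D3: wrote 3B at 0x08 = 93d8fd
query mem[0x15]=0x93, mem[0x11]=0xce, mem[0x10]=0x0d, mem[0x0a]=0xfd, mem[0x12]=0x33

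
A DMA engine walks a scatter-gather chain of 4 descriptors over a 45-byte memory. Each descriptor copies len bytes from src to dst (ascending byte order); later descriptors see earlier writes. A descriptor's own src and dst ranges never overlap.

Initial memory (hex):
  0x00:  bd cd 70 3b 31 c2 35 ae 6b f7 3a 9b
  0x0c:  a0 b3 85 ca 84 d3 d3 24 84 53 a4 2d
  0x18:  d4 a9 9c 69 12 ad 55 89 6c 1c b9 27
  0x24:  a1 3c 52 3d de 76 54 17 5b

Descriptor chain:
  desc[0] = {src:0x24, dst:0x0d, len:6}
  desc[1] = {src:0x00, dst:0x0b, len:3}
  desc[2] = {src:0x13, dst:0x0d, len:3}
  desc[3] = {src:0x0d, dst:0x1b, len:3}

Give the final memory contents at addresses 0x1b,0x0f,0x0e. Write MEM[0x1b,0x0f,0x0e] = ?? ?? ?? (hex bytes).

[0] 0x24->0x0d len=6 : a1 3c 52 3d de 76
[1] 0x00->0x0b len=3 : bd cd 70
[2] 0x13->0x0d len=3 : 24 84 53
[3] 0x0d->0x1b len=3 : 24 84 53
query mem[0x1b]=0x24, mem[0x0f]=0x53, mem[0x0e]=0x84

MEM[0x1b,0x0f,0x0e] = 24 53 84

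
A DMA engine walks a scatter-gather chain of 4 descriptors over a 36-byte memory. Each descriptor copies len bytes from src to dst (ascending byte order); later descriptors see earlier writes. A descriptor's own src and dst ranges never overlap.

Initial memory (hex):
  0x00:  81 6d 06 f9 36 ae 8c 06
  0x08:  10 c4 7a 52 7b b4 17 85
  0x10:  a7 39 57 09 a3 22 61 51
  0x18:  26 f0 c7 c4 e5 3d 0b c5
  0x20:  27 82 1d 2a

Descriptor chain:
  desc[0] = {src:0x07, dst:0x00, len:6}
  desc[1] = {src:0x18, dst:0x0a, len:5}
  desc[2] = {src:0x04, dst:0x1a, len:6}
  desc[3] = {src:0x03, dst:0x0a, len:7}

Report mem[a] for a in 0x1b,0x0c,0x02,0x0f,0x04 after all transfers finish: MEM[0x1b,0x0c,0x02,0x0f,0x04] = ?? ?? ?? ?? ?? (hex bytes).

D0: mem[0x00..0x05] <- [06 10 c4 7a 52 7b]
D1: mem[0x0a..0x0e] <- [26 f0 c7 c4 e5]
D2: mem[0x1a..0x1f] <- [52 7b 8c 06 10 c4]
D3: mem[0x0a..0x10] <- [7a 52 7b 8c 06 10 c4]
query mem[0x1b]=0x7b, mem[0x0c]=0x7b, mem[0x02]=0xc4, mem[0x0f]=0x10, mem[0x04]=0x52

MEM[0x1b,0x0c,0x02,0x0f,0x04] = 7b 7b c4 10 52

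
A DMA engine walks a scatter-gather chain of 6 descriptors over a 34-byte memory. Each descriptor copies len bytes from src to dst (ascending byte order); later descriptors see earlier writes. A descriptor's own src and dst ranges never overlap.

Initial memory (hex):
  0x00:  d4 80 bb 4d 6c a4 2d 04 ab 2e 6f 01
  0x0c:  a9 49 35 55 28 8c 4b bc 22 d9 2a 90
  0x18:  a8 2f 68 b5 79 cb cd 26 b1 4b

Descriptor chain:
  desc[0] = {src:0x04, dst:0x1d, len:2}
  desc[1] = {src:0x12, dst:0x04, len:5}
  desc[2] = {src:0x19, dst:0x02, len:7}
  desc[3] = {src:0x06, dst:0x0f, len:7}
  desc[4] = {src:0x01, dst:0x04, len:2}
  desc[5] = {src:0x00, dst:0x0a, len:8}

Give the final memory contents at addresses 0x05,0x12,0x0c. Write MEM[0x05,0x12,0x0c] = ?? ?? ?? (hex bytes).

#0 dst[0x1d+2] := {0x6c,0xa4}
#1 dst[0x04+5] := {0x4b,0xbc,0x22,0xd9,0x2a}
#2 dst[0x02+7] := {0x2f,0x68,0xb5,0x79,0x6c,0xa4,0x26}
#3 dst[0x0f+7] := {0x6c,0xa4,0x26,0x2e,0x6f,0x01,0xa9}
#4 dst[0x04+2] := {0x80,0x2f}
#5 dst[0x0a+8] := {0xd4,0x80,0x2f,0x68,0x80,0x2f,0x6c,0xa4}
query mem[0x05]=0x2f, mem[0x12]=0x2e, mem[0x0c]=0x2f

MEM[0x05,0x12,0x0c] = 2f 2e 2f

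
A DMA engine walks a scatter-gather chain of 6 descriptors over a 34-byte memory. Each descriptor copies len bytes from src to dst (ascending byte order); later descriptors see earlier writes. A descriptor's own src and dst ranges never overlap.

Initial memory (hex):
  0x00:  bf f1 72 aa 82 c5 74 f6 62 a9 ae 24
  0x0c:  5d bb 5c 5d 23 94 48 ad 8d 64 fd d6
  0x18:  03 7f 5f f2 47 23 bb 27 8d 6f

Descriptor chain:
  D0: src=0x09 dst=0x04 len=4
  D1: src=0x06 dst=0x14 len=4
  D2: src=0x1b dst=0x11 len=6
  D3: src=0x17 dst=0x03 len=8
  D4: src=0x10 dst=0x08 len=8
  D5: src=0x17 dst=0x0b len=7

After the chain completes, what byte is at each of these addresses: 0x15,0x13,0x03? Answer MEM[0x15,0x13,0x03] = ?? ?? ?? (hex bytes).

[0] 0x09->0x04 len=4 : a9 ae 24 5d
[1] 0x06->0x14 len=4 : 24 5d 62 a9
[2] 0x1b->0x11 len=6 : f2 47 23 bb 27 8d
[3] 0x17->0x03 len=8 : a9 03 7f 5f f2 47 23 bb
[4] 0x10->0x08 len=8 : 23 f2 47 23 bb 27 8d a9
[5] 0x17->0x0b len=7 : a9 03 7f 5f f2 47 23
query mem[0x15]=0x27, mem[0x13]=0x23, mem[0x03]=0xa9

MEM[0x15,0x13,0x03] = 27 23 a9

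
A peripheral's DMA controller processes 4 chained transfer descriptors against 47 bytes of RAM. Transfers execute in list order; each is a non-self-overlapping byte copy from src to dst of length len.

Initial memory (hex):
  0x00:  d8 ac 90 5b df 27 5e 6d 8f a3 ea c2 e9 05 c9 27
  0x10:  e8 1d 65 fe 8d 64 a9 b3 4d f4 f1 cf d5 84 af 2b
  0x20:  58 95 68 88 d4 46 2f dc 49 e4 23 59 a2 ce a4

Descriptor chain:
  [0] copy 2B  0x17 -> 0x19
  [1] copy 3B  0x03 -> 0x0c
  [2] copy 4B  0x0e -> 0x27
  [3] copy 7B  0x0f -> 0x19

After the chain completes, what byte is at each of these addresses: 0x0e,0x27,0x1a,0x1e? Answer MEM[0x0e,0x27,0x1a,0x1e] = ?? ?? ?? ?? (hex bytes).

MEM[0x0e,0x27,0x1a,0x1e] = 27 27 e8 8d

#0 dst[0x19+2] := {0xb3,0x4d}
#1 dst[0x0c+3] := {0x5b,0xdf,0x27}
#2 dst[0x27+4] := {0x27,0x27,0xe8,0x1d}
#3 dst[0x19+7] := {0x27,0xe8,0x1d,0x65,0xfe,0x8d,0x64}
query mem[0x0e]=0x27, mem[0x27]=0x27, mem[0x1a]=0xe8, mem[0x1e]=0x8d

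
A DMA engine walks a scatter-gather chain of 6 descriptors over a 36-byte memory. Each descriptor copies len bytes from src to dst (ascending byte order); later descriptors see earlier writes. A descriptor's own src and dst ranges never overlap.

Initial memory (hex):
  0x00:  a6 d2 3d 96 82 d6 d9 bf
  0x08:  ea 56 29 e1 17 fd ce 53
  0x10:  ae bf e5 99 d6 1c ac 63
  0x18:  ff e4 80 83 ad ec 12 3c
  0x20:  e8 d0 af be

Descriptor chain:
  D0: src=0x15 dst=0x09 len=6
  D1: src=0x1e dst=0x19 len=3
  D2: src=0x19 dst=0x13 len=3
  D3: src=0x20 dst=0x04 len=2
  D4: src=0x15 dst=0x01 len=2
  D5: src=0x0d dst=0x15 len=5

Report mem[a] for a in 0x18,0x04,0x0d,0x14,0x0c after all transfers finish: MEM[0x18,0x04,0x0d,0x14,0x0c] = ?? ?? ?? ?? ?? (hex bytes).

MEM[0x18,0x04,0x0d,0x14,0x0c] = ae e8 e4 3c ff

  after D0: wrote 6B at 0x09 = 1cac63ffe480
  after D1: wrote 3B at 0x19 = 123ce8
  after D2: wrote 3B at 0x13 = 123ce8
  after D3: wrote 2B at 0x04 = e8d0
  after D4: wrote 2B at 0x01 = e8ac
  after D5: wrote 5B at 0x15 = e48053aebf
query mem[0x18]=0xae, mem[0x04]=0xe8, mem[0x0d]=0xe4, mem[0x14]=0x3c, mem[0x0c]=0xff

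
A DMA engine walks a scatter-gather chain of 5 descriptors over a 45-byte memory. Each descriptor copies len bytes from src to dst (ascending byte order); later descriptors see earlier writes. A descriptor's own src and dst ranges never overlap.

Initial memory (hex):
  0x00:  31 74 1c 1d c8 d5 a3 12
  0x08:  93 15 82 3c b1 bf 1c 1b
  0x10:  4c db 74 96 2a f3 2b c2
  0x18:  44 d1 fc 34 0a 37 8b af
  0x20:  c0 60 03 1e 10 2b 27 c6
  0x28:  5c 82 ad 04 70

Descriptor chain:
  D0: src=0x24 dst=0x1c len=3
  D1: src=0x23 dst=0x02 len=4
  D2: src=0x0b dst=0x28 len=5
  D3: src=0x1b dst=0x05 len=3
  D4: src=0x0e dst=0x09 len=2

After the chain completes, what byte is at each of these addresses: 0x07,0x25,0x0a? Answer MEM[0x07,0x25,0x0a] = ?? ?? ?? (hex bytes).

[0] 0x24->0x1c len=3 : 10 2b 27
[1] 0x23->0x02 len=4 : 1e 10 2b 27
[2] 0x0b->0x28 len=5 : 3c b1 bf 1c 1b
[3] 0x1b->0x05 len=3 : 34 10 2b
[4] 0x0e->0x09 len=2 : 1c 1b
query mem[0x07]=0x2b, mem[0x25]=0x2b, mem[0x0a]=0x1b

MEM[0x07,0x25,0x0a] = 2b 2b 1b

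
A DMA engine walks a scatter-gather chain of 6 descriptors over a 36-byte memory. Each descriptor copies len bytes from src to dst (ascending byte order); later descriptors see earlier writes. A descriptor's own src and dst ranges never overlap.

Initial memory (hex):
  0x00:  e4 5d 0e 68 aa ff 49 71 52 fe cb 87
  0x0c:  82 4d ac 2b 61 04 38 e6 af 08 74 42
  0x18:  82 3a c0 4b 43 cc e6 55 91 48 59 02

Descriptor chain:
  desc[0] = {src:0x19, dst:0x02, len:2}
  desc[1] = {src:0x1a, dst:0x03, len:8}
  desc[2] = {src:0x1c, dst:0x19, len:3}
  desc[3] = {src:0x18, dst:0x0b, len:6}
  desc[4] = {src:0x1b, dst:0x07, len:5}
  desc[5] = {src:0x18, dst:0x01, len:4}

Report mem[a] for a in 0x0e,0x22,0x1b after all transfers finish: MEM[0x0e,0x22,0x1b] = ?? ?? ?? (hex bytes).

#0 dst[0x02+2] := {0x3a,0xc0}
#1 dst[0x03+8] := {0xc0,0x4b,0x43,0xcc,0xe6,0x55,0x91,0x48}
#2 dst[0x19+3] := {0x43,0xcc,0xe6}
#3 dst[0x0b+6] := {0x82,0x43,0xcc,0xe6,0x43,0xcc}
#4 dst[0x07+5] := {0xe6,0x43,0xcc,0xe6,0x55}
#5 dst[0x01+4] := {0x82,0x43,0xcc,0xe6}
query mem[0x0e]=0xe6, mem[0x22]=0x59, mem[0x1b]=0xe6

MEM[0x0e,0x22,0x1b] = e6 59 e6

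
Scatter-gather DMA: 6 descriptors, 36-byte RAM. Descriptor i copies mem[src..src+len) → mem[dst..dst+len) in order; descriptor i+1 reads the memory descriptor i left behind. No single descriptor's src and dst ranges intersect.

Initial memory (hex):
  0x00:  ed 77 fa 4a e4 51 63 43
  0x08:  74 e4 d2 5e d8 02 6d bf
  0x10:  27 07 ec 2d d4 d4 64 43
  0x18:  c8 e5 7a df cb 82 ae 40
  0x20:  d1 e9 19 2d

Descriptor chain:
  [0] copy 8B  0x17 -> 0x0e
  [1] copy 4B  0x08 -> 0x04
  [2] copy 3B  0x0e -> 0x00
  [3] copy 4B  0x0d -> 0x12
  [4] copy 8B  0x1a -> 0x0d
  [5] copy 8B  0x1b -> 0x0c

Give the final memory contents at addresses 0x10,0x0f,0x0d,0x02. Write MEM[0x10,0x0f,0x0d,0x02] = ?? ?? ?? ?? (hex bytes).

D0: mem[0x0e..0x15] <- [43 c8 e5 7a df cb 82 ae]
D1: mem[0x04..0x07] <- [74 e4 d2 5e]
D2: mem[0x00..0x02] <- [43 c8 e5]
D3: mem[0x12..0x15] <- [02 43 c8 e5]
D4: mem[0x0d..0x14] <- [7a df cb 82 ae 40 d1 e9]
D5: mem[0x0c..0x13] <- [df cb 82 ae 40 d1 e9 19]
query mem[0x10]=0x40, mem[0x0f]=0xae, mem[0x0d]=0xcb, mem[0x02]=0xe5

MEM[0x10,0x0f,0x0d,0x02] = 40 ae cb e5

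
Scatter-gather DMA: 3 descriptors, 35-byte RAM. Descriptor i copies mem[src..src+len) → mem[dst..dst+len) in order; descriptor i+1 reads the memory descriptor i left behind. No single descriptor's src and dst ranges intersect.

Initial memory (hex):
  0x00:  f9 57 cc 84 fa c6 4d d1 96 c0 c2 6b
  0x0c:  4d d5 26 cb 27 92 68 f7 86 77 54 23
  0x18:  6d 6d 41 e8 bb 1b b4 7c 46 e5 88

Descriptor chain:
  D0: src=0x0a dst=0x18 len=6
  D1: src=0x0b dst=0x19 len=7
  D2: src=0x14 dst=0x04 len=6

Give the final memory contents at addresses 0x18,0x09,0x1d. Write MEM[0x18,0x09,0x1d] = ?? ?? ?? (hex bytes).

MEM[0x18,0x09,0x1d] = c2 6b cb

[0] 0x0a->0x18 len=6 : c2 6b 4d d5 26 cb
[1] 0x0b->0x19 len=7 : 6b 4d d5 26 cb 27 92
[2] 0x14->0x04 len=6 : 86 77 54 23 c2 6b
query mem[0x18]=0xc2, mem[0x09]=0x6b, mem[0x1d]=0xcb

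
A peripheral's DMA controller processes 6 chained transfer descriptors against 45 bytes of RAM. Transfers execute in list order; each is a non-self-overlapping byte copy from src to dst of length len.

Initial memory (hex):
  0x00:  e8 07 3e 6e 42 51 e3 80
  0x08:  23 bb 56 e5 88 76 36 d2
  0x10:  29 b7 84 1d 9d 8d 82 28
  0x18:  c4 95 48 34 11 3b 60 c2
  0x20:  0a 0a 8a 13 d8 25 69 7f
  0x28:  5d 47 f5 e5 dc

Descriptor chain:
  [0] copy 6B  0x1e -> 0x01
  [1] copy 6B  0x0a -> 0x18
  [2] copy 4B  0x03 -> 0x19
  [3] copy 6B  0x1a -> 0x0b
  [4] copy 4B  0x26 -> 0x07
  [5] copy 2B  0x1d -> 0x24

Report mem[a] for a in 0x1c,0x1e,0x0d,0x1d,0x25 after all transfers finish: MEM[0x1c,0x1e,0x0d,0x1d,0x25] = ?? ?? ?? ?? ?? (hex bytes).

MEM[0x1c,0x1e,0x0d,0x1d,0x25] = 13 60 13 d2 60

  after D0: wrote 6B at 0x01 = 60c20a0a8a13
  after D1: wrote 6B at 0x18 = 56e5887636d2
  after D2: wrote 4B at 0x19 = 0a0a8a13
  after D3: wrote 6B at 0x0b = 0a8a13d260c2
  after D4: wrote 4B at 0x07 = 697f5d47
  after D5: wrote 2B at 0x24 = d260
query mem[0x1c]=0x13, mem[0x1e]=0x60, mem[0x0d]=0x13, mem[0x1d]=0xd2, mem[0x25]=0x60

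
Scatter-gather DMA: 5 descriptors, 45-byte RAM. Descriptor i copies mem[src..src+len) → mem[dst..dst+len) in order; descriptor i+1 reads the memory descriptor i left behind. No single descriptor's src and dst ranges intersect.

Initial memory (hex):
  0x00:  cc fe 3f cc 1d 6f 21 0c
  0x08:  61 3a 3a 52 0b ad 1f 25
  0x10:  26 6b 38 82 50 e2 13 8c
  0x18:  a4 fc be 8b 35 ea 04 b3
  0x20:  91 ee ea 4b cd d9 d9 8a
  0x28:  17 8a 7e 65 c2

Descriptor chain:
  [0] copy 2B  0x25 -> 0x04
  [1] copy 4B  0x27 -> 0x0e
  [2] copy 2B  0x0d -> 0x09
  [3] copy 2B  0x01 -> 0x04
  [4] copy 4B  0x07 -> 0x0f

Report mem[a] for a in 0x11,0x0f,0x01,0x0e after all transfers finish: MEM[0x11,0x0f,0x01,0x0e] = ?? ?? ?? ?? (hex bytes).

MEM[0x11,0x0f,0x01,0x0e] = ad 0c fe 8a

  after D0: wrote 2B at 0x04 = d9d9
  after D1: wrote 4B at 0x0e = 8a178a7e
  after D2: wrote 2B at 0x09 = ad8a
  after D3: wrote 2B at 0x04 = fe3f
  after D4: wrote 4B at 0x0f = 0c61ad8a
query mem[0x11]=0xad, mem[0x0f]=0x0c, mem[0x01]=0xfe, mem[0x0e]=0x8a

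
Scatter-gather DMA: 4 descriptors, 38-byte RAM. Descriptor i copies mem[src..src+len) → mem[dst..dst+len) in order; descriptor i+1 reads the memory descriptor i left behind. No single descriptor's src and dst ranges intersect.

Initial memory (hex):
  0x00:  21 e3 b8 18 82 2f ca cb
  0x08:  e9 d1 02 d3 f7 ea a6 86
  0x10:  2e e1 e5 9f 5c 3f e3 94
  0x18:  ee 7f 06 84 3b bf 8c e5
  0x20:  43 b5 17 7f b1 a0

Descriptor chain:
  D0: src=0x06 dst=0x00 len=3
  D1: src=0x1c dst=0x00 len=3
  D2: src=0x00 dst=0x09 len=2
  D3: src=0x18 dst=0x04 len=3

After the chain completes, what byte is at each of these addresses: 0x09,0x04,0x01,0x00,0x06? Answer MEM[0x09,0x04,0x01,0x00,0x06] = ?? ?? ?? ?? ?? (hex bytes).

MEM[0x09,0x04,0x01,0x00,0x06] = 3b ee bf 3b 06

[0] 0x06->0x00 len=3 : ca cb e9
[1] 0x1c->0x00 len=3 : 3b bf 8c
[2] 0x00->0x09 len=2 : 3b bf
[3] 0x18->0x04 len=3 : ee 7f 06
query mem[0x09]=0x3b, mem[0x04]=0xee, mem[0x01]=0xbf, mem[0x00]=0x3b, mem[0x06]=0x06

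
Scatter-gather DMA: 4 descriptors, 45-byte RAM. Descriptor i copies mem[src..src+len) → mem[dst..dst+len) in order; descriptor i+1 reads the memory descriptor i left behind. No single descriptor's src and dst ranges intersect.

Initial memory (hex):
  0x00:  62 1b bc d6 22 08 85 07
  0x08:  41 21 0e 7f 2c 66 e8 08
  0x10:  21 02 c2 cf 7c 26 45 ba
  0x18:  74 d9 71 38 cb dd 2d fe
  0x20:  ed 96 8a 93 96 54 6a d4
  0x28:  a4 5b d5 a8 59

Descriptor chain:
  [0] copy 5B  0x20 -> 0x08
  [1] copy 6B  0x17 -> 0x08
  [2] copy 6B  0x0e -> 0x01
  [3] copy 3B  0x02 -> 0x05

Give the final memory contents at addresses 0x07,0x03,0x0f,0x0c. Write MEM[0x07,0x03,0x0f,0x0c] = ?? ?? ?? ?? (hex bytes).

  after D0: wrote 5B at 0x08 = ed968a9396
  after D1: wrote 6B at 0x08 = ba74d97138cb
  after D2: wrote 6B at 0x01 = e8082102c2cf
  after D3: wrote 3B at 0x05 = 082102
query mem[0x07]=0x02, mem[0x03]=0x21, mem[0x0f]=0x08, mem[0x0c]=0x38

MEM[0x07,0x03,0x0f,0x0c] = 02 21 08 38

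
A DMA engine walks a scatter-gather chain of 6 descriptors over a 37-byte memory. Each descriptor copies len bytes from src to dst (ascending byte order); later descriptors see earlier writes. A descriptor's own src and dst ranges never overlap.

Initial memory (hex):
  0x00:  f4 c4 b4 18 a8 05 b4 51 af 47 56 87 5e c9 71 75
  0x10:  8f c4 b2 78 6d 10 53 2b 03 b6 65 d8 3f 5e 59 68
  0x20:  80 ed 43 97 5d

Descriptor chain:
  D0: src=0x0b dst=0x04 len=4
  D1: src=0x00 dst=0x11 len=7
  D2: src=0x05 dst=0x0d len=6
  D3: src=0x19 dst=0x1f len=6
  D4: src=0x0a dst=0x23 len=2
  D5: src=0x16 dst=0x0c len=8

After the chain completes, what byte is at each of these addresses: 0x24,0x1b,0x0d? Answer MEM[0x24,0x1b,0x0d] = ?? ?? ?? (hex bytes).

[0] 0x0b->0x04 len=4 : 87 5e c9 71
[1] 0x00->0x11 len=7 : f4 c4 b4 18 87 5e c9
[2] 0x05->0x0d len=6 : 5e c9 71 af 47 56
[3] 0x19->0x1f len=6 : b6 65 d8 3f 5e 59
[4] 0x0a->0x23 len=2 : 56 87
[5] 0x16->0x0c len=8 : 5e c9 03 b6 65 d8 3f 5e
query mem[0x24]=0x87, mem[0x1b]=0xd8, mem[0x0d]=0xc9

MEM[0x24,0x1b,0x0d] = 87 d8 c9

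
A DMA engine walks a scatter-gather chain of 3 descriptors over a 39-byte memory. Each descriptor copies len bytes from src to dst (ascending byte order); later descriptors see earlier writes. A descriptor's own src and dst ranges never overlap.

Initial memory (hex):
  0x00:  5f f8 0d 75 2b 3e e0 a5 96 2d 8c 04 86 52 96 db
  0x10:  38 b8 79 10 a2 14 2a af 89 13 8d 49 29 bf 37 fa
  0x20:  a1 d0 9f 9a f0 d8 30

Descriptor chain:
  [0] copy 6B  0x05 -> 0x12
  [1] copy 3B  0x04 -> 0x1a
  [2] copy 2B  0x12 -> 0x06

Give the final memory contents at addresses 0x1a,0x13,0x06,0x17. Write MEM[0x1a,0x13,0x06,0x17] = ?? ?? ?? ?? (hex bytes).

[0] 0x05->0x12 len=6 : 3e e0 a5 96 2d 8c
[1] 0x04->0x1a len=3 : 2b 3e e0
[2] 0x12->0x06 len=2 : 3e e0
query mem[0x1a]=0x2b, mem[0x13]=0xe0, mem[0x06]=0x3e, mem[0x17]=0x8c

MEM[0x1a,0x13,0x06,0x17] = 2b e0 3e 8c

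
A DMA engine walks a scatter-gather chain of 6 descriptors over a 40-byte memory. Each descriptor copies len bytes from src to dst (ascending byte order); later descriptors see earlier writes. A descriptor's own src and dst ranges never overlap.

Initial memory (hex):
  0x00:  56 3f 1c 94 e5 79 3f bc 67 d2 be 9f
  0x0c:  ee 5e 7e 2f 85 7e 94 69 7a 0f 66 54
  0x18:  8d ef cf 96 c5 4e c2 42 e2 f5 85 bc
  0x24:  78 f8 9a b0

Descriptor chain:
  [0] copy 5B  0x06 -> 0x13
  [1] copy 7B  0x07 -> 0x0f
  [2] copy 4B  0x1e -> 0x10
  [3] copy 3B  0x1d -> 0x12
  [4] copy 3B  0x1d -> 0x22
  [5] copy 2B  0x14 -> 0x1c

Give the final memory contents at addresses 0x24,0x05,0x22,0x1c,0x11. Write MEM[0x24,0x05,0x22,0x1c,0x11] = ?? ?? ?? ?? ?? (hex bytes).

D0: mem[0x13..0x17] <- [3f bc 67 d2 be]
D1: mem[0x0f..0x15] <- [bc 67 d2 be 9f ee 5e]
D2: mem[0x10..0x13] <- [c2 42 e2 f5]
D3: mem[0x12..0x14] <- [4e c2 42]
D4: mem[0x22..0x24] <- [4e c2 42]
D5: mem[0x1c..0x1d] <- [42 5e]
query mem[0x24]=0x42, mem[0x05]=0x79, mem[0x22]=0x4e, mem[0x1c]=0x42, mem[0x11]=0x42

MEM[0x24,0x05,0x22,0x1c,0x11] = 42 79 4e 42 42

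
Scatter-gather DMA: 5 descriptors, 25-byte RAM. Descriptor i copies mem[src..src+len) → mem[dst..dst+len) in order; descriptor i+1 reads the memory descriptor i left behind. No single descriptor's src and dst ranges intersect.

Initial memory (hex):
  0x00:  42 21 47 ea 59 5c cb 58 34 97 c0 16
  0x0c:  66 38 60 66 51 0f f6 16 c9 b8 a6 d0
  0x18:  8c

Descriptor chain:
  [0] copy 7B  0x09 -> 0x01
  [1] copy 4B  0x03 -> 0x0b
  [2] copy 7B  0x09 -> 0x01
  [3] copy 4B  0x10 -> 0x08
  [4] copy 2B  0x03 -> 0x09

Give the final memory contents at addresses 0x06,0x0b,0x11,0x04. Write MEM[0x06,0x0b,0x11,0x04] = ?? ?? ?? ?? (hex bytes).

  after D0: wrote 7B at 0x01 = 97c01666386066
  after D1: wrote 4B at 0x0b = 16663860
  after D2: wrote 7B at 0x01 = 97c01666386066
  after D3: wrote 4B at 0x08 = 510ff616
  after D4: wrote 2B at 0x09 = 1666
query mem[0x06]=0x60, mem[0x0b]=0x16, mem[0x11]=0x0f, mem[0x04]=0x66

MEM[0x06,0x0b,0x11,0x04] = 60 16 0f 66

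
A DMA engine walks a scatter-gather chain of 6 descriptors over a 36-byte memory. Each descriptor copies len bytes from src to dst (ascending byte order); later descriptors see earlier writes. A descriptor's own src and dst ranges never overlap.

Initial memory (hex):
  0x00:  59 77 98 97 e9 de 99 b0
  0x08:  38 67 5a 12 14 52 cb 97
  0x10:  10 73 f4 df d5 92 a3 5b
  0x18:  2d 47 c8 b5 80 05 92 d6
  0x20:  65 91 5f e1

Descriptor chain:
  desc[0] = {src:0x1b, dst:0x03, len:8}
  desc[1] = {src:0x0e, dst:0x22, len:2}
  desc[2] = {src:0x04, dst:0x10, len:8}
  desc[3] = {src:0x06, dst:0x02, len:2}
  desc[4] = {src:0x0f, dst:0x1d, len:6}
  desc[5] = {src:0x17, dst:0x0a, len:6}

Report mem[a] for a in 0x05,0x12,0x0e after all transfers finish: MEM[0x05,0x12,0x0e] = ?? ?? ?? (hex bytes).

MEM[0x05,0x12,0x0e] = 05 92 b5

[0] 0x1b->0x03 len=8 : b5 80 05 92 d6 65 91 5f
[1] 0x0e->0x22 len=2 : cb 97
[2] 0x04->0x10 len=8 : 80 05 92 d6 65 91 5f 12
[3] 0x06->0x02 len=2 : 92 d6
[4] 0x0f->0x1d len=6 : 97 80 05 92 d6 65
[5] 0x17->0x0a len=6 : 12 2d 47 c8 b5 80
query mem[0x05]=0x05, mem[0x12]=0x92, mem[0x0e]=0xb5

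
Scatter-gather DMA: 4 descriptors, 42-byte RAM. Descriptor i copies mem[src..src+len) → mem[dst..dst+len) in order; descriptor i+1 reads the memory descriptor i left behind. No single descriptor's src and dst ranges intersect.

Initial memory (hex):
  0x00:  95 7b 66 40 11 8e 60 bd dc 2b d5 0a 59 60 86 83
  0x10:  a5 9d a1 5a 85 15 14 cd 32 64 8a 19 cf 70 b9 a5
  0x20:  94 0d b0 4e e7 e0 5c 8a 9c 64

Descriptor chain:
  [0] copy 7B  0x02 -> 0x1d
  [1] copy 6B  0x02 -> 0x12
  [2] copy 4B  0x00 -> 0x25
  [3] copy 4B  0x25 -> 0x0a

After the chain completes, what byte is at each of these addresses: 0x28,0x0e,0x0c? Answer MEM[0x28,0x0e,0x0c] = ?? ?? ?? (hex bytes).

D0: mem[0x1d..0x23] <- [66 40 11 8e 60 bd dc]
D1: mem[0x12..0x17] <- [66 40 11 8e 60 bd]
D2: mem[0x25..0x28] <- [95 7b 66 40]
D3: mem[0x0a..0x0d] <- [95 7b 66 40]
query mem[0x28]=0x40, mem[0x0e]=0x86, mem[0x0c]=0x66

MEM[0x28,0x0e,0x0c] = 40 86 66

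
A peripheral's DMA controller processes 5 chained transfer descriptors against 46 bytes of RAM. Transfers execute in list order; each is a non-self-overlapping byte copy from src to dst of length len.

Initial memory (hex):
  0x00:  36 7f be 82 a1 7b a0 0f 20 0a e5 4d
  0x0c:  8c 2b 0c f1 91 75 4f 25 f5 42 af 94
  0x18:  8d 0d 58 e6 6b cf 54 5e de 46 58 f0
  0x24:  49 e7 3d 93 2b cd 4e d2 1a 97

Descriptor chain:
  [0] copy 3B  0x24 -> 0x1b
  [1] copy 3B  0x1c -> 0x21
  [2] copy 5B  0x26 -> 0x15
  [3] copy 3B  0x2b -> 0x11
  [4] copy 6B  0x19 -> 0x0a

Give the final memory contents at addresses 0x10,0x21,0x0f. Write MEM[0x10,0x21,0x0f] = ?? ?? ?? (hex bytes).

MEM[0x10,0x21,0x0f] = 91 e7 54

#0 dst[0x1b+3] := {0x49,0xe7,0x3d}
#1 dst[0x21+3] := {0xe7,0x3d,0x54}
#2 dst[0x15+5] := {0x3d,0x93,0x2b,0xcd,0x4e}
#3 dst[0x11+3] := {0xd2,0x1a,0x97}
#4 dst[0x0a+6] := {0x4e,0x58,0x49,0xe7,0x3d,0x54}
query mem[0x10]=0x91, mem[0x21]=0xe7, mem[0x0f]=0x54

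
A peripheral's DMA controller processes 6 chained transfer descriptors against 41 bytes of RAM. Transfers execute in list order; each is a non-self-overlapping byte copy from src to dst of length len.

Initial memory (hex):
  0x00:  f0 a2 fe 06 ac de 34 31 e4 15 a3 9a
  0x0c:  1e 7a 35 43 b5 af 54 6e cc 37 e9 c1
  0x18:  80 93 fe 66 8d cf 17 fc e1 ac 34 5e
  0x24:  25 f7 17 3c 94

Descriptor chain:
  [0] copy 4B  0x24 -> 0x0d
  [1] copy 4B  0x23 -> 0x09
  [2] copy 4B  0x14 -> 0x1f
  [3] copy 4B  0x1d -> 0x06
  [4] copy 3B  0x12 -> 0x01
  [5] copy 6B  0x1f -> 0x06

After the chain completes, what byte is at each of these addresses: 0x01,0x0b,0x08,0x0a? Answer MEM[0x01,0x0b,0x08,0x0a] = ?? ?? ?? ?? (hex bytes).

[0] 0x24->0x0d len=4 : 25 f7 17 3c
[1] 0x23->0x09 len=4 : 5e 25 f7 17
[2] 0x14->0x1f len=4 : cc 37 e9 c1
[3] 0x1d->0x06 len=4 : cf 17 cc 37
[4] 0x12->0x01 len=3 : 54 6e cc
[5] 0x1f->0x06 len=6 : cc 37 e9 c1 5e 25
query mem[0x01]=0x54, mem[0x0b]=0x25, mem[0x08]=0xe9, mem[0x0a]=0x5e

MEM[0x01,0x0b,0x08,0x0a] = 54 25 e9 5e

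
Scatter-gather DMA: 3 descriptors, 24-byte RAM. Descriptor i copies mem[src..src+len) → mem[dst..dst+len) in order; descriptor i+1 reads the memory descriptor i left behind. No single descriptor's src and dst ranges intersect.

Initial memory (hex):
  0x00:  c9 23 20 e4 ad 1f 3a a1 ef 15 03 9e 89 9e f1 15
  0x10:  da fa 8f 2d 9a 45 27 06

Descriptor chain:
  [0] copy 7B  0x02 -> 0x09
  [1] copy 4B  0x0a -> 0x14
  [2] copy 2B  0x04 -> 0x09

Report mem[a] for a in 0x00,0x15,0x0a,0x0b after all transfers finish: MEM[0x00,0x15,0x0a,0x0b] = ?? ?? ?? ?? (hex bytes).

[0] 0x02->0x09 len=7 : 20 e4 ad 1f 3a a1 ef
[1] 0x0a->0x14 len=4 : e4 ad 1f 3a
[2] 0x04->0x09 len=2 : ad 1f
query mem[0x00]=0xc9, mem[0x15]=0xad, mem[0x0a]=0x1f, mem[0x0b]=0xad

MEM[0x00,0x15,0x0a,0x0b] = c9 ad 1f ad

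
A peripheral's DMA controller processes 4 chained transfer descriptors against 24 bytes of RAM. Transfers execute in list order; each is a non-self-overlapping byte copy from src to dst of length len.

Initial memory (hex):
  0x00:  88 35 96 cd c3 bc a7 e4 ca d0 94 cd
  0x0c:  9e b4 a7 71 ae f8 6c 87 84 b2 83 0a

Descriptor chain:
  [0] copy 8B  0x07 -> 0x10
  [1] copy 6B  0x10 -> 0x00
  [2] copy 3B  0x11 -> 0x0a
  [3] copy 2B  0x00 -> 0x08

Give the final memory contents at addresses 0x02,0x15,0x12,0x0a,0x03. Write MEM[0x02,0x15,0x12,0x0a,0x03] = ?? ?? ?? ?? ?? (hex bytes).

MEM[0x02,0x15,0x12,0x0a,0x03] = d0 9e d0 ca 94

[0] 0x07->0x10 len=8 : e4 ca d0 94 cd 9e b4 a7
[1] 0x10->0x00 len=6 : e4 ca d0 94 cd 9e
[2] 0x11->0x0a len=3 : ca d0 94
[3] 0x00->0x08 len=2 : e4 ca
query mem[0x02]=0xd0, mem[0x15]=0x9e, mem[0x12]=0xd0, mem[0x0a]=0xca, mem[0x03]=0x94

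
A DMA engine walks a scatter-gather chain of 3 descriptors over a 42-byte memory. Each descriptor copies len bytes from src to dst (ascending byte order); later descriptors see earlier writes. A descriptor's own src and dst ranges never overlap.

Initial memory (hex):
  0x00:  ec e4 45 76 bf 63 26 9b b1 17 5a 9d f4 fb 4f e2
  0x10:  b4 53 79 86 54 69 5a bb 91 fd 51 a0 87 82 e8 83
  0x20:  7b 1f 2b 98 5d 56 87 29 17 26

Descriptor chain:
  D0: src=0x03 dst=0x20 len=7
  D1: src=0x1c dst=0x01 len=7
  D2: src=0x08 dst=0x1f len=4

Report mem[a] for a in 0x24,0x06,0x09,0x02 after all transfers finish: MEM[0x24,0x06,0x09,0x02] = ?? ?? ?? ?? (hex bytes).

MEM[0x24,0x06,0x09,0x02] = 9b bf 17 82

#0 dst[0x20+7] := {0x76,0xbf,0x63,0x26,0x9b,0xb1,0x17}
#1 dst[0x01+7] := {0x87,0x82,0xe8,0x83,0x76,0xbf,0x63}
#2 dst[0x1f+4] := {0xb1,0x17,0x5a,0x9d}
query mem[0x24]=0x9b, mem[0x06]=0xbf, mem[0x09]=0x17, mem[0x02]=0x82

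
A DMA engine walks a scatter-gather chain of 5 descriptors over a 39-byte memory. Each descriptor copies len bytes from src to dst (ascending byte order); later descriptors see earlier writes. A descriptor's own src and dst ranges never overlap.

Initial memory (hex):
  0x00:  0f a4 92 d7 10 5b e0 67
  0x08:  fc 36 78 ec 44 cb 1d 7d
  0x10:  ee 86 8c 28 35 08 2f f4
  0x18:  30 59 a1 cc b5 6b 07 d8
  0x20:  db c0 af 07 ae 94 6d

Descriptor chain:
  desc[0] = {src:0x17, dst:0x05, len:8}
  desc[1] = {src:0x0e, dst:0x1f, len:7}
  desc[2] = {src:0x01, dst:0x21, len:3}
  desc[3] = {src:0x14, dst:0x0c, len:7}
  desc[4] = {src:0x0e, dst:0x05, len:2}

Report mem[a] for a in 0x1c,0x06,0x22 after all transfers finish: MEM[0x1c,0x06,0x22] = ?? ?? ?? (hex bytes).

  after D0: wrote 8B at 0x05 = f43059a1ccb56b07
  after D1: wrote 7B at 0x1f = 1d7dee868c2835
  after D2: wrote 3B at 0x21 = a492d7
  after D3: wrote 7B at 0x0c = 35082ff43059a1
  after D4: wrote 2B at 0x05 = 2ff4
query mem[0x1c]=0xb5, mem[0x06]=0xf4, mem[0x22]=0x92

MEM[0x1c,0x06,0x22] = b5 f4 92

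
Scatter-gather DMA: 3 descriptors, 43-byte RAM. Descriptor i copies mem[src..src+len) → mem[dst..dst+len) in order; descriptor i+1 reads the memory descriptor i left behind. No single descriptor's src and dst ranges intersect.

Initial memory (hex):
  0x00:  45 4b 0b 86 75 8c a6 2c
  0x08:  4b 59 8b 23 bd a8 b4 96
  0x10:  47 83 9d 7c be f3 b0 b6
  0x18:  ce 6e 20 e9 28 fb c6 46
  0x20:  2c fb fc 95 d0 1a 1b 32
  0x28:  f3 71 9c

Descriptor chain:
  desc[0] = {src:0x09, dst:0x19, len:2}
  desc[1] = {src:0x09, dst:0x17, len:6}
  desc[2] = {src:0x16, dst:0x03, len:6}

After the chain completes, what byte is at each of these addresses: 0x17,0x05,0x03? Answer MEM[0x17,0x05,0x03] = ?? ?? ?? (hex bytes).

MEM[0x17,0x05,0x03] = 59 8b b0

[0] 0x09->0x19 len=2 : 59 8b
[1] 0x09->0x17 len=6 : 59 8b 23 bd a8 b4
[2] 0x16->0x03 len=6 : b0 59 8b 23 bd a8
query mem[0x17]=0x59, mem[0x05]=0x8b, mem[0x03]=0xb0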